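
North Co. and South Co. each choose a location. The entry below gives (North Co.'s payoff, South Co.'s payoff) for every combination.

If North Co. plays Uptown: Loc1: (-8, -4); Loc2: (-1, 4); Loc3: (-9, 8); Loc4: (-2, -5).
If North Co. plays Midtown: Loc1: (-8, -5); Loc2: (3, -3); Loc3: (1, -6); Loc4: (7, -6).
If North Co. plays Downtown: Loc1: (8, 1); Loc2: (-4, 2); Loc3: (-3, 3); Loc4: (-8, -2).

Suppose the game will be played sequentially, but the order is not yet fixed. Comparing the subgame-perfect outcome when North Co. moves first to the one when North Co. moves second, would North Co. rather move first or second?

If North Co. leads: South Co.'s best replies are Uptown→Loc3, Midtown→Loc2, Downtown→Loc3; North Co.'s induced payoffs -9, 3, -3; outcome (Midtown, Loc2), payoffs (3, -3).
If South Co. leads: North Co.'s best replies are Loc1→Downtown, Loc2→Midtown, Loc3→Midtown, Loc4→Midtown; South Co.'s induced payoffs 1, -3, -6, -6; outcome (Downtown, Loc1), payoffs (8, 1).
North Co. gets 3 moving first and 8 moving second, so North Co. prefers to move second.

second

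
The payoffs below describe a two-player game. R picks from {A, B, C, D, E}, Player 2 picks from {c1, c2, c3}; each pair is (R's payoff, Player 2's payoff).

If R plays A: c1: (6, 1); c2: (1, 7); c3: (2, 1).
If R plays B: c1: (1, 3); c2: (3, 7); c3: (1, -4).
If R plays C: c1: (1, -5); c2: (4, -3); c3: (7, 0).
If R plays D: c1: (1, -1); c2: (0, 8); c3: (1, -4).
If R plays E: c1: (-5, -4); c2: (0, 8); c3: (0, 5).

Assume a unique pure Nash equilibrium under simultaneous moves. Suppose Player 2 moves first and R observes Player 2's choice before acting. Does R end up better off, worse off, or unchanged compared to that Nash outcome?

Backward induction with Player 2 moving first.
- c1: BR = A, leader payoff 1.
- c2: BR = C, leader payoff -3.
- c3: BR = C, leader payoff 0.
Maximizing over 1, -3, 0, Player 2 chooses c1. Subgame-perfect outcome: (A, c1) with payoffs (6, 1).
For the simultaneous game, intersect best replies.
R's best replies: c1→A; c2→C; c3→C.
Player 2's best replies: A→c2; B→c2; C→c3; D→c2; E→c2.
The unique mutual best reply is (C, c3), giving (7, 0).
R earns 6 sequentially versus 7 at the Nash outcome: worse off.

worse off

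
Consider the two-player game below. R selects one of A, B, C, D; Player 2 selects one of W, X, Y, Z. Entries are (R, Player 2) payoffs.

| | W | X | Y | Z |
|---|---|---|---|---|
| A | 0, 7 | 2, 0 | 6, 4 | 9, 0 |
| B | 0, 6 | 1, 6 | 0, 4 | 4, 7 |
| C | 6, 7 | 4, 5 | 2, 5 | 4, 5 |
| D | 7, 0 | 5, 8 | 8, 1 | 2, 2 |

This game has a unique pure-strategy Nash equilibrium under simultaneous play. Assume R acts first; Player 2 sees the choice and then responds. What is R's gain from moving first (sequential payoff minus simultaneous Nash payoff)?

Player 2 best-responds to each possible R move:
- A → Player 2 plays W (best of 7, 0, 4, 0); R gets 0.
- B → Player 2 plays Z (best of 6, 6, 4, 7); R gets 4.
- C → Player 2 plays W (best of 7, 5, 5, 5); R gets 6.
- D → Player 2 plays X (best of 0, 8, 1, 2); R gets 5.
Maximizing over 0, 4, 6, 5, R chooses C. Subgame-perfect outcome: (C, W) with payoffs (6, 7).
For the simultaneous game, intersect best replies.
R's best replies: W→D; X→D; Y→D; Z→A.
Player 2's best replies: A→W; B→Z; C→W; D→X.
Only (D, X) has each player best-responding; Nash payoffs (5, 8).
R's commitment gain: 6 − 5 = 1.

1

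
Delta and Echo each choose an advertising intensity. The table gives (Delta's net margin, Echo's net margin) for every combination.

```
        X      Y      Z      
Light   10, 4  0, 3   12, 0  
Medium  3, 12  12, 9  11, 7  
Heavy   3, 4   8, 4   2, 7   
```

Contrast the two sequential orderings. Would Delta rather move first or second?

If Delta leads: Echo's best replies are Light→X, Medium→X, Heavy→Z; Delta's induced payoffs 10, 3, 2; outcome (Light, X), payoffs (10, 4).
If Echo leads: Delta's best replies are X→Light, Y→Medium, Z→Light; Echo's induced payoffs 4, 9, 0; outcome (Medium, Y), payoffs (12, 9).
Delta gets 10 moving first and 12 moving second, so Delta prefers to move second.

second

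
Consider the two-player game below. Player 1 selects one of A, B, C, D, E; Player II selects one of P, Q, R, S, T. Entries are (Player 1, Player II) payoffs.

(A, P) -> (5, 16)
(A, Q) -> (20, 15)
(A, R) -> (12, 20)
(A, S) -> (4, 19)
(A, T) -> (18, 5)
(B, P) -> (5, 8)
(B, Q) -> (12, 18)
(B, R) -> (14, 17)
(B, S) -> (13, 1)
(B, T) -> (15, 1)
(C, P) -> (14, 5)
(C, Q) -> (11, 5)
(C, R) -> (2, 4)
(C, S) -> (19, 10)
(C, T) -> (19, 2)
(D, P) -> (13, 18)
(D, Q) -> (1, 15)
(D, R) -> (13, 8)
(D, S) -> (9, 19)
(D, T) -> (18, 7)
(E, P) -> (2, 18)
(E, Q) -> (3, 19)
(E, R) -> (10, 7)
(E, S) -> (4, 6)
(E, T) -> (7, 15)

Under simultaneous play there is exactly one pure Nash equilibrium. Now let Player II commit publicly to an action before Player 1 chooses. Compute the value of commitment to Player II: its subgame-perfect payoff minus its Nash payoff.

7

Player 1 best-responds to each possible Player II move:
- P: BR = C, leader payoff 5.
- Q: BR = A, leader payoff 15.
- R: BR = B, leader payoff 17.
- S: BR = C, leader payoff 10.
- T: BR = C, leader payoff 2.
Among 5, 15, 17, 10, 2, the best is 17 at R. Subgame-perfect outcome: (B, R) with payoffs (14, 17).
For the simultaneous game, intersect best replies.
Player 1's best replies: P→C; Q→A; R→B; S→C; T→C.
Player II's best replies: A→R; B→Q; C→S; D→S; E→Q.
Only (C, S) has each player best-responding; Nash payoffs (19, 10).
Player II's commitment gain: 17 − 10 = 7.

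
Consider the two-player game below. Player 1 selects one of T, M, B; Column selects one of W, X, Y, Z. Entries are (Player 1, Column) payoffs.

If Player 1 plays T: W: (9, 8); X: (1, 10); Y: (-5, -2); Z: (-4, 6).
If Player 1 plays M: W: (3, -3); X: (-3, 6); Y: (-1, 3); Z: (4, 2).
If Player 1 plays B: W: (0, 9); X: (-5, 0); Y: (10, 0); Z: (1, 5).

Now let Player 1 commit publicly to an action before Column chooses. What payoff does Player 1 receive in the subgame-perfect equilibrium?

1

Column best-responds to each possible Player 1 move:
- T: BR = X, leader payoff 1.
- M: BR = X, leader payoff -3.
- B: BR = W, leader payoff 0.
Player 1's induced payoffs are 1, -3, 0, so Player 1 commits to T. Subgame-perfect outcome: (T, X) with payoffs (1, 10).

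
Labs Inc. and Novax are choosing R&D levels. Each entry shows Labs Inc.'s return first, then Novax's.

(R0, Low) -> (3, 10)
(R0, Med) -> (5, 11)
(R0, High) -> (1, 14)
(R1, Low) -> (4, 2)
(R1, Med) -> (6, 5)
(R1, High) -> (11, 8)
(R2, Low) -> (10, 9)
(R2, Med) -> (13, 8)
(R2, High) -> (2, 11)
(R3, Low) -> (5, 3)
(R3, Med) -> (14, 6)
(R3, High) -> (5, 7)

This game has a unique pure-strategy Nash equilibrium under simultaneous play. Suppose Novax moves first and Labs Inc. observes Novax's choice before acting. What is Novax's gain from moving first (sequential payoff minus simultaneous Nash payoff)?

1

Work backward from Labs Inc.'s decision.
- Low: Labs Inc. compares 3, 4, 10, 5 and picks R2; Novax would get 9.
- Med: Labs Inc. compares 5, 6, 13, 14 and picks R3; Novax would get 6.
- High: Labs Inc. compares 1, 11, 2, 5 and picks R1; Novax would get 8.
Novax's induced payoffs are 9, 6, 8, so Novax commits to Low. Subgame-perfect outcome: (R2, Low) with payoffs (10, 9).
Under simultaneous play:
Labs Inc.'s best replies: Low→R2; Med→R3; High→R1.
Novax's best replies: R0→High; R1→High; R2→High; R3→High.
The unique mutual best reply is (R1, High), giving (11, 8).
Novax's commitment gain: 9 − 8 = 1.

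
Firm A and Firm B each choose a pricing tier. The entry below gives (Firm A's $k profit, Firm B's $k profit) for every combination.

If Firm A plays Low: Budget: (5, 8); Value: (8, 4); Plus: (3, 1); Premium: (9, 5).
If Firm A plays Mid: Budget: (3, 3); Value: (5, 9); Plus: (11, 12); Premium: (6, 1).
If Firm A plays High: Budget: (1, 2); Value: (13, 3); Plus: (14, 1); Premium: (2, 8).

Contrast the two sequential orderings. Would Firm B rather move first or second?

If Firm A leads: Firm B's best replies are Low→Budget, Mid→Plus, High→Premium; Firm A's induced payoffs 5, 11, 2; outcome (Mid, Plus), payoffs (11, 12).
If Firm B leads: Firm A's best replies are Budget→Low, Value→High, Plus→High, Premium→Low; Firm B's induced payoffs 8, 3, 1, 5; outcome (Low, Budget), payoffs (5, 8).
Firm B gets 8 moving first and 12 moving second, so Firm B prefers to move second.

second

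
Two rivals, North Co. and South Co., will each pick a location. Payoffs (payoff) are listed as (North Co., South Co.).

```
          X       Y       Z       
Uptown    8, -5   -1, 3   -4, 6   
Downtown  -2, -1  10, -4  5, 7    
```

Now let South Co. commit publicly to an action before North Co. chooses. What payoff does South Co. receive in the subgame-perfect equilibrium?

7

Solve by backward induction (South Co. leads).
- X: North Co. compares 8, -2 and picks Uptown; South Co. would get -5.
- Y: North Co. compares -1, 10 and picks Downtown; South Co. would get -4.
- Z: North Co. compares -4, 5 and picks Downtown; South Co. would get 7.
Among -5, -4, 7, the best is 7 at Z. Subgame-perfect outcome: (Downtown, Z) with payoffs (5, 7).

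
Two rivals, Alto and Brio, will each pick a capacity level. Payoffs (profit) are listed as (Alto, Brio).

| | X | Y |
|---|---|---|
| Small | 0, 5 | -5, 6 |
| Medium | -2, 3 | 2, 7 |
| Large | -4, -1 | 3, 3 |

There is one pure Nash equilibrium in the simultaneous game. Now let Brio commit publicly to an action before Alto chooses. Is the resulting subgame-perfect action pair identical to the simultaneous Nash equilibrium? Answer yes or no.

Backward induction with Brio moving first.
- X → Alto plays Small (best of 0, -2, -4); Brio gets 5.
- Y → Alto plays Large (best of -5, 2, 3); Brio gets 3.
Among 5, 3, the best is 5 at X. Subgame-perfect outcome: (Small, X) with payoffs (0, 5).
Under simultaneous play:
Alto's best replies: X→Small; Y→Large.
Brio's best replies: Small→Y; Medium→Y; Large→Y.
Only (Large, Y) has each player best-responding; Nash payoffs (3, 3).
Sequential outcome (Small, X) differs from the Nash profile (Large, Y).

no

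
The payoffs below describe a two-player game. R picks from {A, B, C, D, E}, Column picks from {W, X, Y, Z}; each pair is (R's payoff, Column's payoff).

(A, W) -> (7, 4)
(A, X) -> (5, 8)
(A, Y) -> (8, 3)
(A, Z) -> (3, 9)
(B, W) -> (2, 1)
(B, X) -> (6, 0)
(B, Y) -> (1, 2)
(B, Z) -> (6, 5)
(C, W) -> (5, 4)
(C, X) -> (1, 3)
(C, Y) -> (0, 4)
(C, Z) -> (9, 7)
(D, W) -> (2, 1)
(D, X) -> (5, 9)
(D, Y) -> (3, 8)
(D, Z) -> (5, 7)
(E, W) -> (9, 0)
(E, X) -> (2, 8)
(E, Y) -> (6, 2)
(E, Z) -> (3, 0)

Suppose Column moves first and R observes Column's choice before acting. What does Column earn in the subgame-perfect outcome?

Solve by backward induction (Column leads).
- W → R plays E (best of 7, 2, 5, 2, 9); Column gets 0.
- X → R plays B (best of 5, 6, 1, 5, 2); Column gets 0.
- Y → R plays A (best of 8, 1, 0, 3, 6); Column gets 3.
- Z → R plays C (best of 3, 6, 9, 5, 3); Column gets 7.
Maximizing over 0, 0, 3, 7, Column chooses Z. Subgame-perfect outcome: (C, Z) with payoffs (9, 7).

7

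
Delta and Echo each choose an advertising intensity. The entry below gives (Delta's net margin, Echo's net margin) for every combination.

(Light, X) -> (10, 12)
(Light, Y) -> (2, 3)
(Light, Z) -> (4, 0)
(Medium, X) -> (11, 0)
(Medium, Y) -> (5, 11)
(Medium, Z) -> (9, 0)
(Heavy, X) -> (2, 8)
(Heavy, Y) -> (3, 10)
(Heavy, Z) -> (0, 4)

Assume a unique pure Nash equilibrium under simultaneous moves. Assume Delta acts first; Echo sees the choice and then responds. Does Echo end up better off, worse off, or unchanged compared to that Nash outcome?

Work backward from Echo's decision.
- Light → Echo plays X (best of 12, 3, 0); Delta gets 10.
- Medium → Echo plays Y (best of 0, 11, 0); Delta gets 5.
- Heavy → Echo plays Y (best of 8, 10, 4); Delta gets 3.
Among 10, 5, 3, the best is 10 at Light. Subgame-perfect outcome: (Light, X) with payoffs (10, 12).
For the simultaneous game, intersect best replies.
Delta's best replies: X→Medium; Y→Medium; Z→Medium.
Echo's best replies: Light→X; Medium→Y; Heavy→Y.
Only (Medium, Y) has each player best-responding; Nash payoffs (5, 11).
Echo earns 12 sequentially versus 11 at the Nash outcome: better off.

better off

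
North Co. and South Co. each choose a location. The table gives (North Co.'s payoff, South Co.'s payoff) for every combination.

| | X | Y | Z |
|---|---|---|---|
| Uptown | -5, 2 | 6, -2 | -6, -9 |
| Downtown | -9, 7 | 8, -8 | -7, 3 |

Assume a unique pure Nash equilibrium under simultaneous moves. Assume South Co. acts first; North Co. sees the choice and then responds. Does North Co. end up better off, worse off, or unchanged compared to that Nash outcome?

unchanged

Backward induction with South Co. moving first.
- X: North Co. compares -5, -9 and picks Uptown; South Co. would get 2.
- Y: North Co. compares 6, 8 and picks Downtown; South Co. would get -8.
- Z: North Co. compares -6, -7 and picks Uptown; South Co. would get -9.
Maximizing over 2, -8, -9, South Co. chooses X. Subgame-perfect outcome: (Uptown, X) with payoffs (-5, 2).
For the simultaneous game, intersect best replies.
North Co.'s best replies: X→Uptown; Y→Downtown; Z→Uptown.
South Co.'s best replies: Uptown→X; Downtown→X.
Only (Uptown, X) has each player best-responding; Nash payoffs (-5, 2).
North Co. earns -5 sequentially versus -5 at the Nash outcome: unchanged.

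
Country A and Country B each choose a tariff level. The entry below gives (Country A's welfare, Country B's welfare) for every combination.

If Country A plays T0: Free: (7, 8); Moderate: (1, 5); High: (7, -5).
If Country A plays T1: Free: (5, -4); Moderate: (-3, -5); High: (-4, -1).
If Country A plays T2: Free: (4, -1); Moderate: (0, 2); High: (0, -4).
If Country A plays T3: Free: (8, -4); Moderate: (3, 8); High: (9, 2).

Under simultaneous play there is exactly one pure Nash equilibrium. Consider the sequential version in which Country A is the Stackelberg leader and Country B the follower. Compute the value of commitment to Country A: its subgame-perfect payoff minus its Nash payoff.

4

Work backward from Country B's decision.
- T0 → Country B plays Free (best of 8, 5, -5); Country A gets 7.
- T1 → Country B plays High (best of -4, -5, -1); Country A gets -4.
- T2 → Country B plays Moderate (best of -1, 2, -4); Country A gets 0.
- T3 → Country B plays Moderate (best of -4, 8, 2); Country A gets 3.
Maximizing over 7, -4, 0, 3, Country A chooses T0. Subgame-perfect outcome: (T0, Free) with payoffs (7, 8).
Under simultaneous play:
Country A's best replies: Free→T3; Moderate→T3; High→T3.
Country B's best replies: T0→Free; T1→High; T2→Moderate; T3→Moderate.
Only (T3, Moderate) has each player best-responding; Nash payoffs (3, 8).
Country A's commitment gain: 7 − 3 = 4.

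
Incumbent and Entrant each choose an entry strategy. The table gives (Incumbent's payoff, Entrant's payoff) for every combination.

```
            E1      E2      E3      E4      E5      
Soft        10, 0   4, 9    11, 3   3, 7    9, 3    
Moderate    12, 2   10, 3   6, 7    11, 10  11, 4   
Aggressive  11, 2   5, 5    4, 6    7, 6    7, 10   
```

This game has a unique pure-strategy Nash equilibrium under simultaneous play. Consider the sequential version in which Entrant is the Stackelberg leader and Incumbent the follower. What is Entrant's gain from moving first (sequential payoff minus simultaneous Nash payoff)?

0

Backward induction with Entrant moving first.
- E1 → Incumbent plays Moderate (best of 10, 12, 11); Entrant gets 2.
- E2 → Incumbent plays Moderate (best of 4, 10, 5); Entrant gets 3.
- E3 → Incumbent plays Soft (best of 11, 6, 4); Entrant gets 3.
- E4 → Incumbent plays Moderate (best of 3, 11, 7); Entrant gets 10.
- E5 → Incumbent plays Moderate (best of 9, 11, 7); Entrant gets 4.
Entrant's induced payoffs are 2, 3, 3, 10, 4, so Entrant commits to E4. Subgame-perfect outcome: (Moderate, E4) with payoffs (11, 10).
Now find the simultaneous Nash equilibrium.
Incumbent's best replies: E1→Moderate; E2→Moderate; E3→Soft; E4→Moderate; E5→Moderate.
Entrant's best replies: Soft→E2; Moderate→E4; Aggressive→E5.
Only (Moderate, E4) has each player best-responding; Nash payoffs (11, 10).
Entrant's commitment gain: 10 − 10 = 0.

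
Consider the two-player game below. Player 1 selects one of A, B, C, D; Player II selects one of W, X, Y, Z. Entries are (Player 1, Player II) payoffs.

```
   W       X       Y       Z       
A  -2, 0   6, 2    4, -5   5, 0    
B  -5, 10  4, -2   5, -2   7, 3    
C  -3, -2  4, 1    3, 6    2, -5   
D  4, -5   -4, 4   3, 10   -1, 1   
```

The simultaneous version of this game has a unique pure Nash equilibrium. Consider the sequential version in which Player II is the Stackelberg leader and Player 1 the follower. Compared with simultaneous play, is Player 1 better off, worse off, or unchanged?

better off

Work backward from Player 1's decision.
- W: Player 1 compares -2, -5, -3, 4 and picks D; Player II would get -5.
- X: Player 1 compares 6, 4, 4, -4 and picks A; Player II would get 2.
- Y: Player 1 compares 4, 5, 3, 3 and picks B; Player II would get -2.
- Z: Player 1 compares 5, 7, 2, -1 and picks B; Player II would get 3.
Among -5, 2, -2, 3, the best is 3 at Z. Subgame-perfect outcome: (B, Z) with payoffs (7, 3).
Now find the simultaneous Nash equilibrium.
Player 1's best replies: W→D; X→A; Y→B; Z→B.
Player II's best replies: A→X; B→W; C→Y; D→Y.
The unique mutual best reply is (A, X), giving (6, 2).
Player 1 earns 7 sequentially versus 6 at the Nash outcome: better off.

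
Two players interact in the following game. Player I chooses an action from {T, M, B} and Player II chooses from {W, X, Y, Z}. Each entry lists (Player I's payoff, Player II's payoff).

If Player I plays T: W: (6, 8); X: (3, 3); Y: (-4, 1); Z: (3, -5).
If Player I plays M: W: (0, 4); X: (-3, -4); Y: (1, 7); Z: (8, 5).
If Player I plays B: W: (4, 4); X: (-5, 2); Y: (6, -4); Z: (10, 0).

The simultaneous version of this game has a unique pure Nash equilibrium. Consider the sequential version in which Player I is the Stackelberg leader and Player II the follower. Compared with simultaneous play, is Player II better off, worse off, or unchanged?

Solve by backward induction (Player I leads).
- T: Player II compares 8, 3, 1, -5 and picks W; Player I would get 6.
- M: Player II compares 4, -4, 7, 5 and picks Y; Player I would get 1.
- B: Player II compares 4, 2, -4, 0 and picks W; Player I would get 4.
Among 6, 1, 4, the best is 6 at T. Subgame-perfect outcome: (T, W) with payoffs (6, 8).
Under simultaneous play:
Player I's best replies: W→T; X→T; Y→B; Z→B.
Player II's best replies: T→W; M→Y; B→W.
The unique mutual best reply is (T, W), giving (6, 8).
Player II earns 8 sequentially versus 8 at the Nash outcome: unchanged.

unchanged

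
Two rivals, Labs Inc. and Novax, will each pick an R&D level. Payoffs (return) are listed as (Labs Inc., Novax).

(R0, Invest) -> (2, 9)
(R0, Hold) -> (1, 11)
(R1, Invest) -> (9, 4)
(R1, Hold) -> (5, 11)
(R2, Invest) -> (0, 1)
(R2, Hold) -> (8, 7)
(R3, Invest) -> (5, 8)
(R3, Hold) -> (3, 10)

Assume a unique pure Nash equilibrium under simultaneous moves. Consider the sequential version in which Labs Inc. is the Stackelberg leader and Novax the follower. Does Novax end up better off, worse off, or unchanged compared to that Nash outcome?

unchanged

Solve by backward induction (Labs Inc. leads).
- R0 → Novax plays Hold (best of 9, 11); Labs Inc. gets 1.
- R1 → Novax plays Hold (best of 4, 11); Labs Inc. gets 5.
- R2 → Novax plays Hold (best of 1, 7); Labs Inc. gets 8.
- R3 → Novax plays Hold (best of 8, 10); Labs Inc. gets 3.
Among 1, 5, 8, 3, the best is 8 at R2. Subgame-perfect outcome: (R2, Hold) with payoffs (8, 7).
Under simultaneous play:
Labs Inc.'s best replies: Invest→R1; Hold→R2.
Novax's best replies: R0→Hold; R1→Hold; R2→Hold; R3→Hold.
Only (R2, Hold) has each player best-responding; Nash payoffs (8, 7).
Novax earns 7 sequentially versus 7 at the Nash outcome: unchanged.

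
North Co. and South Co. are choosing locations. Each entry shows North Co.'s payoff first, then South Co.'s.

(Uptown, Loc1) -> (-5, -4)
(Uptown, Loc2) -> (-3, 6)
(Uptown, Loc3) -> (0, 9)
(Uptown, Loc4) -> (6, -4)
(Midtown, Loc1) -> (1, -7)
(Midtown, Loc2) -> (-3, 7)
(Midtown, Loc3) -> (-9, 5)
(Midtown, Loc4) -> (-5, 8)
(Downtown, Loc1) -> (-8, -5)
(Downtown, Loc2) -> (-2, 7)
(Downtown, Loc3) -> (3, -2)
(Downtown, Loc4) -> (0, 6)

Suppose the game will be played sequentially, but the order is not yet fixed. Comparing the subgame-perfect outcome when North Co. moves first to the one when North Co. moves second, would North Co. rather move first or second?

If North Co. leads: South Co.'s best replies are Uptown→Loc3, Midtown→Loc4, Downtown→Loc2; North Co.'s induced payoffs 0, -5, -2; outcome (Uptown, Loc3), payoffs (0, 9).
If South Co. leads: North Co.'s best replies are Loc1→Midtown, Loc2→Downtown, Loc3→Downtown, Loc4→Uptown; South Co.'s induced payoffs -7, 7, -2, -4; outcome (Downtown, Loc2), payoffs (-2, 7).
North Co. gets 0 moving first and -2 moving second, so North Co. prefers to move first.

first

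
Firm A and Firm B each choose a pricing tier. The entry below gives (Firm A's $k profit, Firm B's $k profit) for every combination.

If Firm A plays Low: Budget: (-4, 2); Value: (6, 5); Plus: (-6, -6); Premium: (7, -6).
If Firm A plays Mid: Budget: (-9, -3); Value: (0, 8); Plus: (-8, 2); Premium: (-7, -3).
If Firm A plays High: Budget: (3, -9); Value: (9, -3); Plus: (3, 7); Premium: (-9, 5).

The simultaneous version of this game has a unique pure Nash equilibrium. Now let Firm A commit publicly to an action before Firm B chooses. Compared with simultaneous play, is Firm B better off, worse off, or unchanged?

worse off

Work backward from Firm B's decision.
- Low → Firm B plays Value (best of 2, 5, -6, -6); Firm A gets 6.
- Mid → Firm B plays Value (best of -3, 8, 2, -3); Firm A gets 0.
- High → Firm B plays Plus (best of -9, -3, 7, 5); Firm A gets 3.
Firm A's induced payoffs are 6, 0, 3, so Firm A commits to Low. Subgame-perfect outcome: (Low, Value) with payoffs (6, 5).
For the simultaneous game, intersect best replies.
Firm A's best replies: Budget→High; Value→High; Plus→High; Premium→Low.
Firm B's best replies: Low→Value; Mid→Value; High→Plus.
Only (High, Plus) has each player best-responding; Nash payoffs (3, 7).
Firm B earns 5 sequentially versus 7 at the Nash outcome: worse off.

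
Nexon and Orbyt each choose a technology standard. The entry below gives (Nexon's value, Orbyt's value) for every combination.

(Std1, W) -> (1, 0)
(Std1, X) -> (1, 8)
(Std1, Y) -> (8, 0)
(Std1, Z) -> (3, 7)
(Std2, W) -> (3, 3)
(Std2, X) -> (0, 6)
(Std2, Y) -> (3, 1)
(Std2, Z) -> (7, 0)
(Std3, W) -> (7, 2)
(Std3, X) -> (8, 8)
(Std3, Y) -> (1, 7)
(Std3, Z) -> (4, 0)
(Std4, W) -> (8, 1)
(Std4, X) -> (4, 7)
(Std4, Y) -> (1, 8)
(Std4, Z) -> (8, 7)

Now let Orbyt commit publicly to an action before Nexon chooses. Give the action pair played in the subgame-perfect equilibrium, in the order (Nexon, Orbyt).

(Std3, X)

Work backward from Nexon's decision.
- W: BR = Std4, leader payoff 1.
- X: BR = Std3, leader payoff 8.
- Y: BR = Std1, leader payoff 0.
- Z: BR = Std4, leader payoff 7.
Among 1, 8, 0, 7, the best is 8 at X. Subgame-perfect outcome: (Std3, X) with payoffs (8, 8).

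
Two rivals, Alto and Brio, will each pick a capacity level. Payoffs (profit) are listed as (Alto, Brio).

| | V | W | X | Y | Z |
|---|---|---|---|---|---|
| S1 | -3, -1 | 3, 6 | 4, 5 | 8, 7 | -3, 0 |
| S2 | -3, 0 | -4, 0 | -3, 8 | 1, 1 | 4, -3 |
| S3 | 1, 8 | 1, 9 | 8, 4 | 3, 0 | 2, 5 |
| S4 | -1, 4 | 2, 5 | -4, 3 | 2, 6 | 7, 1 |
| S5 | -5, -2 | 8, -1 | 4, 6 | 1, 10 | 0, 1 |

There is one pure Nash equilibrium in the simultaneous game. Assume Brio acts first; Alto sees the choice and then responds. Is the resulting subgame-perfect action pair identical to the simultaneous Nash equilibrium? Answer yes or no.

Backward induction with Brio moving first.
- V: BR = S3, leader payoff 8.
- W: BR = S5, leader payoff -1.
- X: BR = S3, leader payoff 4.
- Y: BR = S1, leader payoff 7.
- Z: BR = S4, leader payoff 1.
Maximizing over 8, -1, 4, 7, 1, Brio chooses V. Subgame-perfect outcome: (S3, V) with payoffs (1, 8).
Now find the simultaneous Nash equilibrium.
Alto's best replies: V→S3; W→S5; X→S3; Y→S1; Z→S4.
Brio's best replies: S1→Y; S2→X; S3→W; S4→Y; S5→Y.
Only (S1, Y) has each player best-responding; Nash payoffs (8, 7).
Sequential outcome (S3, V) differs from the Nash profile (S1, Y).

no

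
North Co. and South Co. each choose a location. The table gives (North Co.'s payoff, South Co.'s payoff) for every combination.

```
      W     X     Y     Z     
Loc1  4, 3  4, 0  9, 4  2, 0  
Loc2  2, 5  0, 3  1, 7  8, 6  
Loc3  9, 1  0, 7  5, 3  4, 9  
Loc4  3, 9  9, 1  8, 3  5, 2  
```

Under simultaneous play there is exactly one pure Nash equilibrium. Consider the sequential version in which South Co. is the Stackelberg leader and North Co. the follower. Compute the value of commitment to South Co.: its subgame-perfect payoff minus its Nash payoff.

2

Work backward from North Co.'s decision.
- W: North Co. compares 4, 2, 9, 3 and picks Loc3; South Co. would get 1.
- X: North Co. compares 4, 0, 0, 9 and picks Loc4; South Co. would get 1.
- Y: North Co. compares 9, 1, 5, 8 and picks Loc1; South Co. would get 4.
- Z: North Co. compares 2, 8, 4, 5 and picks Loc2; South Co. would get 6.
Among 1, 1, 4, 6, the best is 6 at Z. Subgame-perfect outcome: (Loc2, Z) with payoffs (8, 6).
Now find the simultaneous Nash equilibrium.
North Co.'s best replies: W→Loc3; X→Loc4; Y→Loc1; Z→Loc2.
South Co.'s best replies: Loc1→Y; Loc2→Y; Loc3→Z; Loc4→W.
Only (Loc1, Y) has each player best-responding; Nash payoffs (9, 4).
South Co.'s commitment gain: 6 − 4 = 2.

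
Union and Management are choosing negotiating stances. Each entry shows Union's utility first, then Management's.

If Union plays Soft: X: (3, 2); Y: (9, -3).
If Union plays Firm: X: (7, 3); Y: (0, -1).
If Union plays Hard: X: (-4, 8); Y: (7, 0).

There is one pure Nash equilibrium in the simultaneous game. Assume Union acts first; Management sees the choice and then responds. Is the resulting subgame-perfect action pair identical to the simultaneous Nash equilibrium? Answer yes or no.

yes

Solve by backward induction (Union leads).
- Soft: Management compares 2, -3 and picks X; Union would get 3.
- Firm: Management compares 3, -1 and picks X; Union would get 7.
- Hard: Management compares 8, 0 and picks X; Union would get -4.
Union's induced payoffs are 3, 7, -4, so Union commits to Firm. Subgame-perfect outcome: (Firm, X) with payoffs (7, 3).
For the simultaneous game, intersect best replies.
Union's best replies: X→Firm; Y→Soft.
Management's best replies: Soft→X; Firm→X; Hard→X.
The unique mutual best reply is (Firm, X), giving (7, 3).
Sequential outcome (Firm, X) coincides with the Nash profile (Firm, X).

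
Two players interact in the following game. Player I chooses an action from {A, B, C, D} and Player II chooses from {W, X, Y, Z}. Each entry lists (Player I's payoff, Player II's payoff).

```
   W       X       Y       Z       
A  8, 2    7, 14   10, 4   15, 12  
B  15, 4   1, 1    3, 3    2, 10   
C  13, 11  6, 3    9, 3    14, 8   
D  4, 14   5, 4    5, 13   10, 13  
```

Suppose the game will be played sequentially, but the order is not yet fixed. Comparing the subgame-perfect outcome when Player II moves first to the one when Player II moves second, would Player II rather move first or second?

If Player I leads: Player II's best replies are A→X, B→Z, C→W, D→W; Player I's induced payoffs 7, 2, 13, 4; outcome (C, W), payoffs (13, 11).
If Player II leads: Player I's best replies are W→B, X→A, Y→A, Z→A; Player II's induced payoffs 4, 14, 4, 12; outcome (A, X), payoffs (7, 14).
Player II gets 14 moving first and 11 moving second, so Player II prefers to move first.

first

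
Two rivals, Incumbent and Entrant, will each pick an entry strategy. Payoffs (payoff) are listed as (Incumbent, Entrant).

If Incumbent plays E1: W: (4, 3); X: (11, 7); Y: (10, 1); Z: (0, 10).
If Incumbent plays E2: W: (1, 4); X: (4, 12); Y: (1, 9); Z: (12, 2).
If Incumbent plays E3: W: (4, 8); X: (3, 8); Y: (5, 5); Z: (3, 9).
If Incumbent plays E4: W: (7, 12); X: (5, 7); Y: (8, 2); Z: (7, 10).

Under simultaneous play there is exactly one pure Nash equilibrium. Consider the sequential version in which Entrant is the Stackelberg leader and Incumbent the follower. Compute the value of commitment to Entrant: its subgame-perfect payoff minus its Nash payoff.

0

Backward induction with Entrant moving first.
- W: BR = E4, leader payoff 12.
- X: BR = E1, leader payoff 7.
- Y: BR = E1, leader payoff 1.
- Z: BR = E2, leader payoff 2.
Entrant's induced payoffs are 12, 7, 1, 2, so Entrant commits to W. Subgame-perfect outcome: (E4, W) with payoffs (7, 12).
Under simultaneous play:
Incumbent's best replies: W→E4; X→E1; Y→E1; Z→E2.
Entrant's best replies: E1→Z; E2→X; E3→Z; E4→W.
Only (E4, W) has each player best-responding; Nash payoffs (7, 12).
Entrant's commitment gain: 12 − 12 = 0.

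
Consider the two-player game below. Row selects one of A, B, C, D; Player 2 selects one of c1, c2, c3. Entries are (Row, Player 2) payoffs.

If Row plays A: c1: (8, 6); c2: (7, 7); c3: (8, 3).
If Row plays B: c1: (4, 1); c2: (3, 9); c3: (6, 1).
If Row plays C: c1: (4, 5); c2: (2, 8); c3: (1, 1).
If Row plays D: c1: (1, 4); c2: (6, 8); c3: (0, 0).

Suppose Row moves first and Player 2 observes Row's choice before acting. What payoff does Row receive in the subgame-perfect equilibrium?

7

Work backward from Player 2's decision.
- A: BR = c2, leader payoff 7.
- B: BR = c2, leader payoff 3.
- C: BR = c2, leader payoff 2.
- D: BR = c2, leader payoff 6.
Maximizing over 7, 3, 2, 6, Row chooses A. Subgame-perfect outcome: (A, c2) with payoffs (7, 7).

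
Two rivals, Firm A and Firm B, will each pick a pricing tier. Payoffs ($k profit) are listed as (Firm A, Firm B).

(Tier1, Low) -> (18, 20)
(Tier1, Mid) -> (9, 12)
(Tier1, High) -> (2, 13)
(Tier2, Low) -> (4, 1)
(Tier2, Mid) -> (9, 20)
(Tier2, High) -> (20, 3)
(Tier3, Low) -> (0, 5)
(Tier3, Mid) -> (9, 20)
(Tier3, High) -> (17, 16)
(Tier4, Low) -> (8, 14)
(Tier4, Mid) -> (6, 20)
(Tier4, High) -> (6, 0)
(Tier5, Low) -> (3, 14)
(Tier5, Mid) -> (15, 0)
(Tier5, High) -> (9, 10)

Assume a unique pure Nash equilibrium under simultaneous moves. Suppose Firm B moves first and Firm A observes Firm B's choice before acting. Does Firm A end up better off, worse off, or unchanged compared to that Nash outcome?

Solve by backward induction (Firm B leads).
- Low → Firm A plays Tier1 (best of 18, 4, 0, 8, 3); Firm B gets 20.
- Mid → Firm A plays Tier5 (best of 9, 9, 9, 6, 15); Firm B gets 0.
- High → Firm A plays Tier2 (best of 2, 20, 17, 6, 9); Firm B gets 3.
Firm B's induced payoffs are 20, 0, 3, so Firm B commits to Low. Subgame-perfect outcome: (Tier1, Low) with payoffs (18, 20).
For the simultaneous game, intersect best replies.
Firm A's best replies: Low→Tier1; Mid→Tier5; High→Tier2.
Firm B's best replies: Tier1→Low; Tier2→Mid; Tier3→Mid; Tier4→Mid; Tier5→Low.
Only (Tier1, Low) has each player best-responding; Nash payoffs (18, 20).
Firm A earns 18 sequentially versus 18 at the Nash outcome: unchanged.

unchanged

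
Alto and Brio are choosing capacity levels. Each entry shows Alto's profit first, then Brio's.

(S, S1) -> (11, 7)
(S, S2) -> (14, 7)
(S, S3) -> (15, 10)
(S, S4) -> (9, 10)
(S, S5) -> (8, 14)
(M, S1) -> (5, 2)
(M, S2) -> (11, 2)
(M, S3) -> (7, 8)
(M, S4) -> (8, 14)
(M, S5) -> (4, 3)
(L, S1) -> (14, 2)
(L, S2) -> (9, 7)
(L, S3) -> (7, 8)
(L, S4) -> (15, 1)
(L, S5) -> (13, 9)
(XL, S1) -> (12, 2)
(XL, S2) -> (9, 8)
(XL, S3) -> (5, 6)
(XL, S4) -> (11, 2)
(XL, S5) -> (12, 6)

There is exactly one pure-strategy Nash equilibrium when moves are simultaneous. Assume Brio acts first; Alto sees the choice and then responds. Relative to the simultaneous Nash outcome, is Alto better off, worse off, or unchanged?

Backward induction with Brio moving first.
- S1 → Alto plays L (best of 11, 5, 14, 12); Brio gets 2.
- S2 → Alto plays S (best of 14, 11, 9, 9); Brio gets 7.
- S3 → Alto plays S (best of 15, 7, 7, 5); Brio gets 10.
- S4 → Alto plays L (best of 9, 8, 15, 11); Brio gets 1.
- S5 → Alto plays L (best of 8, 4, 13, 12); Brio gets 9.
Maximizing over 2, 7, 10, 1, 9, Brio chooses S3. Subgame-perfect outcome: (S, S3) with payoffs (15, 10).
For the simultaneous game, intersect best replies.
Alto's best replies: S1→L; S2→S; S3→S; S4→L; S5→L.
Brio's best replies: S→S5; M→S4; L→S5; XL→S2.
Only (L, S5) has each player best-responding; Nash payoffs (13, 9).
Alto earns 15 sequentially versus 13 at the Nash outcome: better off.

better off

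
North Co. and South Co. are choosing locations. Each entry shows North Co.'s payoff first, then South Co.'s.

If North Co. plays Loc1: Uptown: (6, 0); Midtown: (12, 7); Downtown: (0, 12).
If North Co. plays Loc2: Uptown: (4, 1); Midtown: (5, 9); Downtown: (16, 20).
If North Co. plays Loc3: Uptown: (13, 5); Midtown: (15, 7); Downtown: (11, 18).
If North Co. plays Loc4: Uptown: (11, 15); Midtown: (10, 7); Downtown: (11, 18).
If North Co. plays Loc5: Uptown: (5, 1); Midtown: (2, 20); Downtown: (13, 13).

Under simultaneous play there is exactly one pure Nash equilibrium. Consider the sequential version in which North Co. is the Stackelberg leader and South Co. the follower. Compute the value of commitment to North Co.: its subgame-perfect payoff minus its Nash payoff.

South Co. best-responds to each possible North Co. move:
- Loc1: South Co. compares 0, 7, 12 and picks Downtown; North Co. would get 0.
- Loc2: South Co. compares 1, 9, 20 and picks Downtown; North Co. would get 16.
- Loc3: South Co. compares 5, 7, 18 and picks Downtown; North Co. would get 11.
- Loc4: South Co. compares 15, 7, 18 and picks Downtown; North Co. would get 11.
- Loc5: South Co. compares 1, 20, 13 and picks Midtown; North Co. would get 2.
Maximizing over 0, 16, 11, 11, 2, North Co. chooses Loc2. Subgame-perfect outcome: (Loc2, Downtown) with payoffs (16, 20).
Now find the simultaneous Nash equilibrium.
North Co.'s best replies: Uptown→Loc3; Midtown→Loc3; Downtown→Loc2.
South Co.'s best replies: Loc1→Downtown; Loc2→Downtown; Loc3→Downtown; Loc4→Downtown; Loc5→Midtown.
Only (Loc2, Downtown) has each player best-responding; Nash payoffs (16, 20).
North Co.'s commitment gain: 16 − 16 = 0.

0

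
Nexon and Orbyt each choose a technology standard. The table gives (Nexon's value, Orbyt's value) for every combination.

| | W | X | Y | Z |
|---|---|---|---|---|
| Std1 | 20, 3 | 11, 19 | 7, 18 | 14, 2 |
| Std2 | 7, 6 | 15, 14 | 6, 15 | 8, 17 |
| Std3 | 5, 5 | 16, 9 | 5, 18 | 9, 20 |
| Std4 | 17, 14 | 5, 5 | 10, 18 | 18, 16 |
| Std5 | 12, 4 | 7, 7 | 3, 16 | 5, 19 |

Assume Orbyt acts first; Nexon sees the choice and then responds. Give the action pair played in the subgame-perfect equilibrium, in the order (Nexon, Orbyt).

(Std4, Y)

Work backward from Nexon's decision.
- W → Nexon plays Std1 (best of 20, 7, 5, 17, 12); Orbyt gets 3.
- X → Nexon plays Std3 (best of 11, 15, 16, 5, 7); Orbyt gets 9.
- Y → Nexon plays Std4 (best of 7, 6, 5, 10, 3); Orbyt gets 18.
- Z → Nexon plays Std4 (best of 14, 8, 9, 18, 5); Orbyt gets 16.
Maximizing over 3, 9, 18, 16, Orbyt chooses Y. Subgame-perfect outcome: (Std4, Y) with payoffs (10, 18).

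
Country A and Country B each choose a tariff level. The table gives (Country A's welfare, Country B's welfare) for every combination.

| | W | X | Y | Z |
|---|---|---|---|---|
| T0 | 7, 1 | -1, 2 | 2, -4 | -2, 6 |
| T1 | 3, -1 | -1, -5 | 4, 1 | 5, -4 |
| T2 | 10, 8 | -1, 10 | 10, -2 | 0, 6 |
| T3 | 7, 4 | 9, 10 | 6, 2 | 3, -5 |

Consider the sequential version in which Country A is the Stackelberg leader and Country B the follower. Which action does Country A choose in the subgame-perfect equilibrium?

Solve by backward induction (Country A leads).
- T0: Country B compares 1, 2, -4, 6 and picks Z; Country A would get -2.
- T1: Country B compares -1, -5, 1, -4 and picks Y; Country A would get 4.
- T2: Country B compares 8, 10, -2, 6 and picks X; Country A would get -1.
- T3: Country B compares 4, 10, 2, -5 and picks X; Country A would get 9.
Country A's induced payoffs are -2, 4, -1, 9, so Country A commits to T3. Subgame-perfect outcome: (T3, X) with payoffs (9, 10).

T3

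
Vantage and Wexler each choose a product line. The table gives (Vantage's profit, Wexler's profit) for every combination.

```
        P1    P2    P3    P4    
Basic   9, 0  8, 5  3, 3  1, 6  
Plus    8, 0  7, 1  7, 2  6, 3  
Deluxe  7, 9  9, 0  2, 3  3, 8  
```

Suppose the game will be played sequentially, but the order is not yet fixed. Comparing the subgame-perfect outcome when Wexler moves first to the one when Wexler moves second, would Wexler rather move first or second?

If Vantage leads: Wexler's best replies are Basic→P4, Plus→P4, Deluxe→P1; Vantage's induced payoffs 1, 6, 7; outcome (Deluxe, P1), payoffs (7, 9).
If Wexler leads: Vantage's best replies are P1→Basic, P2→Deluxe, P3→Plus, P4→Plus; Wexler's induced payoffs 0, 0, 2, 3; outcome (Plus, P4), payoffs (6, 3).
Wexler gets 3 moving first and 9 moving second, so Wexler prefers to move second.

second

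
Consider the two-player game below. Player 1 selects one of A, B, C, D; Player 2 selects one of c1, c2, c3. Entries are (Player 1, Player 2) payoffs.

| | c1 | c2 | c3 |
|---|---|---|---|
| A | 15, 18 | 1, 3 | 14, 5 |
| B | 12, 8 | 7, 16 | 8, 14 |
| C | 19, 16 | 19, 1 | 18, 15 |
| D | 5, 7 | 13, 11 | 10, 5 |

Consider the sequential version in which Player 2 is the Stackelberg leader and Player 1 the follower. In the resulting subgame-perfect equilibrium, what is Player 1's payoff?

Work backward from Player 1's decision.
- c1: Player 1 compares 15, 12, 19, 5 and picks C; Player 2 would get 16.
- c2: Player 1 compares 1, 7, 19, 13 and picks C; Player 2 would get 1.
- c3: Player 1 compares 14, 8, 18, 10 and picks C; Player 2 would get 15.
Maximizing over 16, 1, 15, Player 2 chooses c1. Subgame-perfect outcome: (C, c1) with payoffs (19, 16).

19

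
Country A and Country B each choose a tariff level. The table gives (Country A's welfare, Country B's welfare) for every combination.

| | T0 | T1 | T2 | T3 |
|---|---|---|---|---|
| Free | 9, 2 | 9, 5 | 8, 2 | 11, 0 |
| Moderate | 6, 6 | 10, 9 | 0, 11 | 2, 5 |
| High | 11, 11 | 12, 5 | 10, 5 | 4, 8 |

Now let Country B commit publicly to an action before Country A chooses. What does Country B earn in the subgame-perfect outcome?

Country A best-responds to each possible Country B move:
- T0: Country A compares 9, 6, 11 and picks High; Country B would get 11.
- T1: Country A compares 9, 10, 12 and picks High; Country B would get 5.
- T2: Country A compares 8, 0, 10 and picks High; Country B would get 5.
- T3: Country A compares 11, 2, 4 and picks Free; Country B would get 0.
Country B's induced payoffs are 11, 5, 5, 0, so Country B commits to T0. Subgame-perfect outcome: (High, T0) with payoffs (11, 11).

11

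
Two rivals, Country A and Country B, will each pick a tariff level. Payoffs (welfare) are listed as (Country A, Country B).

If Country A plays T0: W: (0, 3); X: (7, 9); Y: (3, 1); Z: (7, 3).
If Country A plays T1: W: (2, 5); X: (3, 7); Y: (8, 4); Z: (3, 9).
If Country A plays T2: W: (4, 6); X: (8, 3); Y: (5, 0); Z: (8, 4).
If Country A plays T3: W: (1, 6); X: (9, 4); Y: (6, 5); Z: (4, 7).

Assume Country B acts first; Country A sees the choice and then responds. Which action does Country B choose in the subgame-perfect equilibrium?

W

Backward induction with Country B moving first.
- W: Country A compares 0, 2, 4, 1 and picks T2; Country B would get 6.
- X: Country A compares 7, 3, 8, 9 and picks T3; Country B would get 4.
- Y: Country A compares 3, 8, 5, 6 and picks T1; Country B would get 4.
- Z: Country A compares 7, 3, 8, 4 and picks T2; Country B would get 4.
Country B's induced payoffs are 6, 4, 4, 4, so Country B commits to W. Subgame-perfect outcome: (T2, W) with payoffs (4, 6).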